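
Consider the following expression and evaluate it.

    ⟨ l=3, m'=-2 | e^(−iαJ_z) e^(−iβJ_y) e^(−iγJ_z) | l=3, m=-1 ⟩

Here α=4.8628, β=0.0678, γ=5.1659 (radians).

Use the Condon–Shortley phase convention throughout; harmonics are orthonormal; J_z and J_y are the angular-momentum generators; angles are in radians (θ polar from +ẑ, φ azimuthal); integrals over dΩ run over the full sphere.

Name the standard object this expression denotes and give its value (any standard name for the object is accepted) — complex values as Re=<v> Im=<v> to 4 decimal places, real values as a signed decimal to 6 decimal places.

This is a Wigner D-matrix element — the rotation-matrix element ⟨l m'| R(α,β,γ) |l m⟩ in the angular-momentum basis.
First d^3_{-2,-1}(β=0.0678), then the phase factors e^{-i(-2)α} and e^{-i(-1)γ}:
With c≡cos(β/2)=0.999425 and s≡sin(β/2)=0.033894, N=[1·120·2·24]^{1/2}=75.894664
Admissible k: 1..2 (factorial args all ≥0)
  k=1: (−1)^0·75.8947/(24)·0.9994^5·0.0339^1 = +0.106873
  k=2: (−1)^1·75.8947/(12)·0.9994^3·0.0339^3 = -0.000246
d^3_{-2,-1}(0.0678) = +0.106873 -0.000246 = +0.106627
Phases: e^{-i·(-2)·4.8628}=-0.955093-0.296305i, e^{-i·(-1)·5.1659}=+0.438124-0.898914i ⇒ D=-0.073019+0.077702i

Wigner D-matrix element, Re=-0.0730 Im=0.0777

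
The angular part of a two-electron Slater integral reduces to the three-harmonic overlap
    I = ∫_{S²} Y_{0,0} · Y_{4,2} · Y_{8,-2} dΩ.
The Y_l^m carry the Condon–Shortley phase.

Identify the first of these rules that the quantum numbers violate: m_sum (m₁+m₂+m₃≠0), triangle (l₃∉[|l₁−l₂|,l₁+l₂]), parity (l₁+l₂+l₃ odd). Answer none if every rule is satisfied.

triangle

azimuthal sum: 0 + 2 − 2 = 0  ✓
l₃ must lie in [4,4]; have l₃=8  ✗
L = 0 + 4 + 8 = 12 (even)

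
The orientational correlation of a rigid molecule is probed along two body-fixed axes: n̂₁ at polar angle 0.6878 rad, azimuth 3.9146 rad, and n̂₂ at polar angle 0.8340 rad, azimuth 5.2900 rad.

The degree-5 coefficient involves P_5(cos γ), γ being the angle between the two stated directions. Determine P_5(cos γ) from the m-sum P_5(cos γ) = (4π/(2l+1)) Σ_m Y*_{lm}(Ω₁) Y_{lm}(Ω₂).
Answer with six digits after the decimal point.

-0.178292

Addition theorem: P_5(cos γ) = (4π/11) Σ_m Y*_{lm}(Ω₁) Y_{lm}(Ω₂), m = −5…5:
  m=-5: (+0.035871+0.031681i) × (+0.025943-0.100120i) = +0.004103-0.002770i  (running Σ = +0.004103-0.002770i)
  m=-4: (-0.183968+0.009126i) × (-0.200000-0.219191i) = +0.038794+0.038499i  (running Σ = +0.042896+0.035729i)
  m=-3: (+0.263319-0.283661i) × (-0.424873+0.069454i) = -0.092176+0.138809i  (running Σ = -0.049280+0.174538i)
  m=-2: (+0.010343+0.417280i) × (-0.089376+0.202541i) = -0.085441-0.035200i  (running Σ = -0.134721+0.139338i)
  m=-1: (-0.018391-0.017941i) × (-0.134732-0.206721i) = -0.001231+0.006219i  (running Σ = -0.135951+0.145557i)
  m=0: (-0.391836-0.000000i) × (-0.295620+0.000000i) = +0.115835+0.000000i  (running Σ = -0.020117+0.145557i)
  m=1: (+0.018391-0.017941i) × (+0.134732-0.206721i) = -0.001231-0.006219i  (running Σ = -0.021348+0.139338i)
  m=2: (+0.010343-0.417280i) × (-0.089376-0.202541i) = -0.085441+0.035200i  (running Σ = -0.106789+0.174538i)
  m=3: (-0.263319-0.283661i) × (+0.424873+0.069454i) = -0.092176-0.138809i  (running Σ = -0.198965+0.035729i)
  m=4: (-0.183968-0.009126i) × (-0.200000+0.219191i) = +0.038794-0.038499i  (running Σ = -0.160171-0.002770i)
  m=5: (-0.035871+0.031681i) × (-0.025943-0.100120i) = +0.004103+0.002770i  (running Σ = -0.156068+0.000000i)
Total Σ_m = -0.156068+0.000000i. Multiply by 1.142397: -0.178292+0.000000i. P_5(cos γ) = -0.178292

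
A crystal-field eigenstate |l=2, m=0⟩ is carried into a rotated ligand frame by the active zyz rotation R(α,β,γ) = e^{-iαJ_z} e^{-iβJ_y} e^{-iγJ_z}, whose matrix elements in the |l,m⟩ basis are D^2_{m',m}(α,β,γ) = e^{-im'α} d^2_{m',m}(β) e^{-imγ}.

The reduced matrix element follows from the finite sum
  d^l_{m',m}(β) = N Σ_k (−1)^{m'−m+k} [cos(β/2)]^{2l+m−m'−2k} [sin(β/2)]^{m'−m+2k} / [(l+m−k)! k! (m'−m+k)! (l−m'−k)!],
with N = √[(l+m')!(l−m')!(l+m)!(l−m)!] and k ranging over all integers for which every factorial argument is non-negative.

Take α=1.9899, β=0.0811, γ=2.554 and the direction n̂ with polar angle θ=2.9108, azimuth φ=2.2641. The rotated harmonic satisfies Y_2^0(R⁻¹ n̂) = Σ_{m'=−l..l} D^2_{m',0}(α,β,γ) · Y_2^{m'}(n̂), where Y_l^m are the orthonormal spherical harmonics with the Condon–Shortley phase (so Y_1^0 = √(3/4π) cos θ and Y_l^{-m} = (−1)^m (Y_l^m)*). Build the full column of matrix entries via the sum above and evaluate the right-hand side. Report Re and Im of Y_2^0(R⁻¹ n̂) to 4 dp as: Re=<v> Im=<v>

Re=0.5429 Im=0.0000

Need the full column D^2_{m',0} for m'=−2..2 at α=1.9899, β=0.0811, γ=2.5540.
cos(β/2)=0.999178, sin(β/2)=0.040539
d^2_{-2,0}: single k=2 term ⇒ +0.004019;  D = -0.002688-0.002988i
d^2_{-1,0}: k∈[1..2] ⇒ +0.099055 -0.000163 = +0.098892;  D = -0.040243+0.090333i
d^2_{0,0}: k∈[0..2] ⇒ +0.996716 -0.006563 +0.000003 = +0.990156;  D = +0.990156+0.000000i
d^2_{1,0}: k∈[0..1] ⇒ -0.099055 +0.000163 = -0.098892;  D = +0.040243+0.090333i
d^2_{2,0}: single k=0 term ⇒ +0.004019;  D = -0.002688+0.002988i
Y_2^{m'}(θ=2.9108,φ=2.2641) and Σ D·Y over m':
  (-0.0027-0.0030i)·(-0.0037+0.0199i)  (-0.0402+0.0903i)·(+0.1099+0.1323i)  (+0.9902+0.0000i)·(+0.5813+0.0000i)  (+0.0402+0.0903i)·(-0.1099+0.1323i)  (-0.0027+0.0030i)·(-0.0037-0.0199i)
Y_2^0(R⁻¹ n̂) = +0.542935+0.000000i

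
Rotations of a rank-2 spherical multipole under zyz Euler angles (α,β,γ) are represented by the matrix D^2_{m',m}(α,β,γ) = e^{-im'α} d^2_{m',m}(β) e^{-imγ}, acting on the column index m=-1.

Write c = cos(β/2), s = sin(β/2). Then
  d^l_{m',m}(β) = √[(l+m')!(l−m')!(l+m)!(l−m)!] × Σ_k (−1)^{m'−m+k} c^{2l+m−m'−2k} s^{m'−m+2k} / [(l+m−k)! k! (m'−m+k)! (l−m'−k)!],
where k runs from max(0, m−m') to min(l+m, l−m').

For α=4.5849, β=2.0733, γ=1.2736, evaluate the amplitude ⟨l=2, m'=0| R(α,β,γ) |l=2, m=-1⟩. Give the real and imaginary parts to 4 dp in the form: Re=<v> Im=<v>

Re=0.1514 Im=0.4943

Split into d^2_{0,-1}(β=2.0733) × two z-phases.
c=cos(2.073300/2)=0.509106, s=sin(2.073300/2)=0.860704; N=√[2·2·1·6]=4.898979
k∈{0,1} keeps every argument non-negative
  k=0: (−1)^1·4.8990/(2)·0.5091^3·0.8607^1 = -0.278199
  k=1: (−1)^2·4.8990/(2)·0.5091^1·0.8607^3 = +0.795143
d^2_{0,-1}(2.0733) = -0.278199 +0.795143 = +0.516944
Attach z-rotation phases: D = e^{-i(0)(4.5849)}·(+0.516944)·e^{-i(-1)(1.2736)} = +0.151382+0.494282i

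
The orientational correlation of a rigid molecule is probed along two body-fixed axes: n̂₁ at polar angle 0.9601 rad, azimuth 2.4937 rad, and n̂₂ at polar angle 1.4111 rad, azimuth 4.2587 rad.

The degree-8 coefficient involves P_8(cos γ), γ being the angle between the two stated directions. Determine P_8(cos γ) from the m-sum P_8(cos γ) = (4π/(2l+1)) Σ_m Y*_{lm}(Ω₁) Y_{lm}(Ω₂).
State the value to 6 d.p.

0.232924

Expand P_8 via completeness: Σ_{m} conj(Y_{8,m}) at Ω₁ times Y_{8,m} at Ω₂ —
  [-8]  conj(Y_{8,-8})(Ω₁) = (0.047438, 0.093215) ; Y_{8,-8}(Ω₂) = (-0.410950, -0.218099) ; Δ = (0.000835, -0.048653)
  [-7]  conj(Y_{8,-7})(Ω₁) = (0.051602, -0.288255) ; Y_{8,-7}(Ω₂) = (-0.010258, 0.299565) ; Δ = (0.085822, 0.018415)
  [-6]  conj(Y_{8,-6})(Ω₁) = (-0.328747, 0.303668) ; Y_{8,-6}(Ω₂) = (-0.197604, 0.088116) ; Δ = (0.038204, -0.088974)
  [-5]  conj(Y_{8,-5})(Ω₁) = (0.330953, -0.032494) ; Y_{8,-5}(Ω₂) = (0.243589, 0.204195) ; Δ = (0.087252, 0.059664)
  [-4]  conj(Y_{8,-4})(Ω₁) = (0.067706, 0.041513) ; Y_{8,-4}(Ω₂) = (-0.029819, 0.119795) ; Δ = (-0.006992, 0.006873)
  [-3]  conj(Y_{8,-3})(Ω₁) = (-0.133697, -0.341776) ; Y_{8,-3}(Ω₂) = (0.309508, -0.065882) ; Δ = (-0.063897, -0.096974)
  [-2]  conj(Y_{8,-2})(Ω₁) = (-0.030956, 0.109711) ; Y_{8,-2}(Ω₂) = (0.049304, 0.063081) ; Δ = (-0.008447, 0.003456)
  [-1]  conj(Y_{8,-1})(Ω₁) = (-0.253726, 0.192041) ; Y_{8,-1}(Ω₂) = (0.137373, -0.281725) ; Δ = (0.019248, 0.097862)
  [+0]  conj(Y_{8,0})(Ω₁) = (0.164899, -0.000000) ; Y_{8,0}(Ω₂) = (0.067044, 0.000000) ; Δ = (0.011055, 0.000000)
  [+1]  conj(Y_{8,1})(Ω₁) = (0.253726, 0.192041) ; Y_{8,1}(Ω₂) = (-0.137373, -0.281725) ; Δ = (0.019248, -0.097862)
  [+2]  conj(Y_{8,2})(Ω₁) = (-0.030956, -0.109711) ; Y_{8,2}(Ω₂) = (0.049304, -0.063081) ; Δ = (-0.008447, -0.003456)
  [+3]  conj(Y_{8,3})(Ω₁) = (0.133697, -0.341776) ; Y_{8,3}(Ω₂) = (-0.309508, -0.065882) ; Δ = (-0.063897, 0.096974)
  [+4]  conj(Y_{8,4})(Ω₁) = (0.067706, -0.041513) ; Y_{8,4}(Ω₂) = (-0.029819, -0.119795) ; Δ = (-0.006992, -0.006873)
  [+5]  conj(Y_{8,5})(Ω₁) = (-0.330953, -0.032494) ; Y_{8,5}(Ω₂) = (-0.243589, 0.204195) ; Δ = (0.087252, -0.059664)
  [+6]  conj(Y_{8,6})(Ω₁) = (-0.328747, -0.303668) ; Y_{8,6}(Ω₂) = (-0.197604, -0.088116) ; Δ = (0.038204, 0.088974)
  [+7]  conj(Y_{8,7})(Ω₁) = (-0.051602, -0.288255) ; Y_{8,7}(Ω₂) = (0.010258, 0.299565) ; Δ = (0.085822, -0.018415)
  [+8]  conj(Y_{8,8})(Ω₁) = (0.047438, -0.093215) ; Y_{8,8}(Ω₂) = (-0.410950, 0.218099) ; Δ = (0.000835, 0.048653)
Accumulated sum (0.315104, -0.000000); after 4π/(2l+1) scaling, (0.232924, -0.000000) ⇒ P_8 = 0.232924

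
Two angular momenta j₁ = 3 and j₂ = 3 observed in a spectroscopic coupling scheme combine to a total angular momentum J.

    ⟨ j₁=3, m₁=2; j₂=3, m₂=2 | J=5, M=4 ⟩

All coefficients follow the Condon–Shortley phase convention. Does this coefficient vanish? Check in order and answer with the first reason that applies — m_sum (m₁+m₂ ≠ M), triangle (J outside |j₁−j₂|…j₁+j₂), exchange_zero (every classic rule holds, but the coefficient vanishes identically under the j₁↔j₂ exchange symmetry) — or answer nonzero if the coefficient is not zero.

m-sum: m₁+m₂ = 2+2 = 4, M = 4  ✓
triangle: |j₁−j₂| = 0 ≤ J = 5 ≤ j₁+j₂ = 6  ✓
exchange: j₁=j₂ and m₁=m₂, and (−1)^(j₁+j₂−J) = (−1)^1 = −1 forces ⟨j₁m₁;j₂m₂|JM⟩ = −⟨j₂m₂;j₁m₁|JM⟩ = −⟨j₁m₁;j₂m₂|JM⟩ ⇒ the coefficient vanishes identically
Racah sum check: Σ_k collapses to 0 ⇒ CG = 0

exchange_zero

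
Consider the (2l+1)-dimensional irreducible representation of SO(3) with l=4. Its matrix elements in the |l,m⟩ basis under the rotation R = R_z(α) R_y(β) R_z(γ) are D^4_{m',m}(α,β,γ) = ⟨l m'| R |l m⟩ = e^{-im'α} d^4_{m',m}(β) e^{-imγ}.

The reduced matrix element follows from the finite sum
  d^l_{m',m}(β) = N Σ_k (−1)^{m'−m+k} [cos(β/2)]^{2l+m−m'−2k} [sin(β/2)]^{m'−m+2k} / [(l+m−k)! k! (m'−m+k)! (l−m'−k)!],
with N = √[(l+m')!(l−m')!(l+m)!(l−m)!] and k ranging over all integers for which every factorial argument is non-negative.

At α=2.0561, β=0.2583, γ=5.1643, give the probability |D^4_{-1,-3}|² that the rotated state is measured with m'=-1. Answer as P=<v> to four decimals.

P=0.0148

Split into d^4_{-1,-3}(β=0.2583) × two z-phases.
Half-angle: c=0.991672, s=0.128791. N=√(6·120·1·5040)=1904.940944
Admissible k: 0..1 (factorial args all ≥0)
  k=0: (−1)^2·1904.9409/(240)·0.9917^6·0.1288^2 = +0.125213
  k=1: (−1)^3·1904.9409/(144)·0.9917^4·0.1288^4 = -0.003520
d^4_{-1,-3}(0.2583) = +0.125213 -0.003520 = +0.121693
|D^4_{-1,-3}|² = |d^4_{-1,-3}(β)|² = (+0.121693)² = 0.014809 (the z-rotation phases have unit modulus)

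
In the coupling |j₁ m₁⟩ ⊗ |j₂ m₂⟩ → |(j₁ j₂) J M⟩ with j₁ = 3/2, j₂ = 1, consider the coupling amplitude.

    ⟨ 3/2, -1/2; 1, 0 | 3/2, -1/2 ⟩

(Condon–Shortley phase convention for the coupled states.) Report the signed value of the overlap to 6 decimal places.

−√(1/15) ≈ -0.258199

triangle: 1!×2!×1!/5! = 2/120
(j±m)!: 1!×2!×1!×1!×1!×2! = 4
prefactor² = (2J+1)×Δ×N² = 4/15
  k=0: +1/(0!×1!×2!×1!×0!×0!) = 1/2
  k=1: −1/(1!×0!×1!×0!×1!×1!) = -1
Σ = -1/2  ⇒  CG² = 4/15×(-1/2)² = 1/15
CG = −√(1/15) = -0.258199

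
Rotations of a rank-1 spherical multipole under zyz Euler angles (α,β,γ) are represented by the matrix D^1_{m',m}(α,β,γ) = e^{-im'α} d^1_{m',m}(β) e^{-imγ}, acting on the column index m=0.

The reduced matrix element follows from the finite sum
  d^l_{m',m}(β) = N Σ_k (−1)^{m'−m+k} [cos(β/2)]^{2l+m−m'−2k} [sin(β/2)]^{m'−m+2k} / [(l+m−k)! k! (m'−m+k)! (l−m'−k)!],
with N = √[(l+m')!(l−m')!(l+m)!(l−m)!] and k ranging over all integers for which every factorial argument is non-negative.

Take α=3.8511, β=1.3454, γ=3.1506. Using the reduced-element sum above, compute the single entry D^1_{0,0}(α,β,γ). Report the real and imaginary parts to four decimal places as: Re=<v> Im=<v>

D^1_{0,0}(3.8511,1.3454,3.1506) = e^{-i·0·3.8511}·d^1_{0,0}(1.3454)·e^{-i·0·3.1506}. Compute d first:
Half-angle: c=0.782142, s=0.623100. N=√(1·1·1·1)=1.000000
k: max(0,(0)−(0))=0 … min(1+(0),1−(0))=1
  k=0: (−1)^0·1.0000/(1)·0.7821^2·0.6231^0 = +0.611746
  k=1: (−1)^1·1.0000/(1)·0.7821^0·0.6231^2 = -0.388254
d^1_{0,0}(1.3454) = +0.611746 -0.388254 = +0.223493
D = (+1.000000+0.000000i)·(+0.223493)·(+1.000000+0.000000i) = +0.223493+0.000000i

Re=0.2235 Im=0.0000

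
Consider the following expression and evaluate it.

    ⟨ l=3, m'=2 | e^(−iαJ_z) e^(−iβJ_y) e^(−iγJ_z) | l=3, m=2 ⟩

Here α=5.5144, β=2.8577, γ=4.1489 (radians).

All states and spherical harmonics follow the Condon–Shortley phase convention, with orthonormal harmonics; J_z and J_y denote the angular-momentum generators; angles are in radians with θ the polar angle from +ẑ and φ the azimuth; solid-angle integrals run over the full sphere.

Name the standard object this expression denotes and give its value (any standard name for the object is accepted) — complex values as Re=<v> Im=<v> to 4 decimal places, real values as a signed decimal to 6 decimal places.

This is a Wigner D-matrix element — the rotation-matrix element ⟨l m'| R(α,β,γ) |l m⟩ in the angular-momentum basis.
Split into d^3_{2,2}(β=2.8577) × two z-phases.
With c≡cos(β/2)=0.141470 and s≡sin(β/2)=0.989943, N=[120·1·120·1]^{1/2}=120.000000
k∈{0,1} keeps every argument non-negative
  k=0: (−1)^0·120.0000/(120)·0.1415^6·0.9899^0 = +0.000008
  k=1: (−1)^1·120.0000/(24)·0.1415^4·0.9899^2 = -0.001963
d^3_{2,2}(2.8577) = +0.000008 -0.001963 = -0.001955
D = (+0.033220+0.999448i)·(-0.001955)·(-0.429391-0.903119i) = -0.001736+0.000897i

Wigner D-matrix element, Re=-0.0017 Im=0.0009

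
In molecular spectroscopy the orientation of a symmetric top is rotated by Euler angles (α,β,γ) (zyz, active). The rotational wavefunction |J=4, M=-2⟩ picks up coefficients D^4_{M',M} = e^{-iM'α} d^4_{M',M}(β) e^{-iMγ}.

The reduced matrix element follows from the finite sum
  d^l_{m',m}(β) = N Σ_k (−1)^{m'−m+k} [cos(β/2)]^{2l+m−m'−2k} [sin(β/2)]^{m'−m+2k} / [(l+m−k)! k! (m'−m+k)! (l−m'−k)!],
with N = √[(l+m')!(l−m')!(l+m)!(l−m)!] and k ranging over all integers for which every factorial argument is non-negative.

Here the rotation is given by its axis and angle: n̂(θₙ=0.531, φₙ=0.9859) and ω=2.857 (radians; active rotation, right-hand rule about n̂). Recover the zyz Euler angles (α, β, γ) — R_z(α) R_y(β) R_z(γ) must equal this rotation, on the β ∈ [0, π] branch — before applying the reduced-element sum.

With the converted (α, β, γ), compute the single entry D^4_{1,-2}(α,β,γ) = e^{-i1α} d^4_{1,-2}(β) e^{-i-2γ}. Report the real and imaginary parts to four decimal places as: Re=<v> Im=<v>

Axis–angle → zyz. n̂ = (sinθₙcosφₙ, sinθₙsinφₙ, cosθₙ) = (+0.279588, +0.422217, +0.862301), ω = 2.8570.
R = I cosω + sinω [n̂]ₓ + (1−cosω) n̂n̂ᵀ gives
  R = [-0.806582, -0.010760, +0.591025; +0.473451, -0.610412, +0.635013; +0.353936, +0.792011, +0.497441]
β = atan2(√(R₁₃²+R₂₃²), R₃₃) = 1.050150; α = atan2(R₂₃, R₁₃) mod 2π = 0.821262; γ = atan2(R₃₂, −R₃₁) mod 2π = 1.991054
First d^4_{1,-2}(β=1.0501), then the phase factors e^{-i(1)α} and e^{-i(-2)γ}:
With c≡cos(β/2)=0.865286 and s≡sin(β/2)=0.501278, N=[120·6·2·720]^{1/2}=1018.233765
k: max(0,(-2)−(1))=0 … min(4+(-2),4−(1))=2
  k=0: (−1)^3·1018.2338/(72)·0.8653^5·0.5013^3 = -0.864072
  k=1: (−1)^4·1018.2338/(48)·0.8653^3·0.5013^5 = +0.434989
  k=2: (−1)^5·1018.2338/(240)·0.8653^1·0.5013^7 = -0.029197
d^4_{1,-2}(1.0501) = -0.864072 +0.434989 -0.029197 = -0.458280
Attach z-rotation phases: D = e^{-i(1)(0.8213)}·(-0.458280)·e^{-i(-2)(1.9911)} = +0.458195+0.008823i

Re=0.4582 Im=0.0088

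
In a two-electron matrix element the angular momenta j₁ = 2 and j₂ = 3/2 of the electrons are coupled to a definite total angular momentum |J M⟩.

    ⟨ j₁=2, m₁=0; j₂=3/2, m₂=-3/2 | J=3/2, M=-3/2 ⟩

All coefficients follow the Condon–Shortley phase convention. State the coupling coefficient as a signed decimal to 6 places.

+0.447214  (= +√(1/5))

√[4·2!2!1!/6! · 2!2!0!3!0!3!] = √(16/5)
  +(−1)^0/∏(0,2,2,0,0,1)! = 1/4  (running 1/4)
⟨..|..⟩ = √(16/5)·(1/4) = +0.447214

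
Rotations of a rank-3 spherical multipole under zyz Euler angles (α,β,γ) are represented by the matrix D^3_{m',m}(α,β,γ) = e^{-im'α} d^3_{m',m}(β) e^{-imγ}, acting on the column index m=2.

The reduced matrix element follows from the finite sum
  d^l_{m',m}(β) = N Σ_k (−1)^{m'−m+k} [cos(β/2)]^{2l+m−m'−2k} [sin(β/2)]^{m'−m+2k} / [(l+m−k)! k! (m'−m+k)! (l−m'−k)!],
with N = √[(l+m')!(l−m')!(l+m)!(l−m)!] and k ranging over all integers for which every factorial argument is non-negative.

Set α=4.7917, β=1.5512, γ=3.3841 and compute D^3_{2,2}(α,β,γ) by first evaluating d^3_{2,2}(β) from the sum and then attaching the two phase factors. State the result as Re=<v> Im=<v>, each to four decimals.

First d^3_{2,2}(β=1.5512), then the phase factors e^{-i(2)α} and e^{-i(2)γ}:
With c≡cos(β/2)=0.714001 and s≡sin(β/2)=0.700145, N=[120·1·120·1]^{1/2}=120.000000
Admissible k: 0..1 (factorial args all ≥0)
  k=0: (−1)^0·120.0000/(120)·0.7140^6·0.7001^0 = +0.132493
  k=1: (−1)^1·120.0000/(24)·0.7140^4·0.7001^2 = -0.637002
d^3_{2,2}(1.5512) = +0.132493 -0.637002 = -0.504509
D = (-0.987446+0.157958i)·(-0.504509)·(+0.884668-0.466221i) = +0.403566-0.302760i

Re=0.4036 Im=-0.3028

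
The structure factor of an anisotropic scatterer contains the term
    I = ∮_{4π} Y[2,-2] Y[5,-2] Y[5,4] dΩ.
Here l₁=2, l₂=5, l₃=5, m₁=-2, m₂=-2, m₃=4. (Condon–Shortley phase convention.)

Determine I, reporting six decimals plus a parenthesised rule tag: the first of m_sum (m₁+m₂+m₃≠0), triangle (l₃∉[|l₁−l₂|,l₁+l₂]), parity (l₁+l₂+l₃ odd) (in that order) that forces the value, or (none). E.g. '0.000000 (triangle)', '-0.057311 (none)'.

Rules hold: Σm=0, L=12 even, 3≤5≤7.
N = 5·11·11 = 605
Δ = 2!·2!·8!/13! = 1/38610
Racah Σ t=0..2: t=0:+1/2880 t=1:−1/576 t=2:+1/2880 = -1/960
⇒ 3j(2 5 5; 0 0 0)² = 10/429, sgn +1
Racah Σ t=2..2: t=2:+1/20160 = 1/20160
⇒ 3j(2 5 5; -2 -2 4)² = 12/715, sgn -1
4πI² = N·(3j₀)²·(3jₘ)² = 40/169
I = -1·√(0.236686/4π) = -0.13724032
No selection rule forces the value: the integral is nonzero (none).

-0.137240 (none)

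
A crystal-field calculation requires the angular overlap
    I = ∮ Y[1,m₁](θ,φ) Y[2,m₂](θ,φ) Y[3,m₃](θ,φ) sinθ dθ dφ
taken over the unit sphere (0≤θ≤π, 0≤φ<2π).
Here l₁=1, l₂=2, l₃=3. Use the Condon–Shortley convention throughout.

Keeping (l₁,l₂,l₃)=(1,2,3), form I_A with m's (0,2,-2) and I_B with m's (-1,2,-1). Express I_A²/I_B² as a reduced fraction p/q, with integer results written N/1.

5/1

l's match ⇒ only the (l;m) 3-j factors differ between A and B.
A: triangle coeff Δ(1,2,3) = 1/105; Σ_t [0,0]: t=0:+1/24 = 1/24; (3j)²=1/21 [(1 2 3; 0 2 -2)], sign=-1
B: triangle coeff Δ(1,2,3) = 1/105; Σ_t [0,0]: t=0:+1/48 = 1/48; (3j)²=1/105 [(1 2 3; -1 2 -1)], sign=+1
I_A²/I_B² = (1/21)/(1/105) = 5/1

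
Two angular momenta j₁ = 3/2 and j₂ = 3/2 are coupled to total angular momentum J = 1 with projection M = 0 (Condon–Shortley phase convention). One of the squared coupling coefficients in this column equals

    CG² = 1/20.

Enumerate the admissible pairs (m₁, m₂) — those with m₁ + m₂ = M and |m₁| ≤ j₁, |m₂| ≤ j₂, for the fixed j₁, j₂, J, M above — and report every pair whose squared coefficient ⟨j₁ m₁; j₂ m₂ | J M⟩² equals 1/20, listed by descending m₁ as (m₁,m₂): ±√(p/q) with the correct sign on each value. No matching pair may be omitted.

(1/2,-1/2): −√(1/20); (-1/2,1/2): −√(1/20)

Admissible pairs with m₁+m₂ = M = 0: (-3/2,3/2), (-1/2,1/2), (1/2,-1/2), (3/2,-3/2)
  (m₁,m₂)=(3/2,-3/2): CG² = 9/20, CG = +√(9/20)
  (m₁,m₂)=(1/2,-1/2): CG² = 1/20, CG = −√(1/20)   ← matches the target
  (m₁,m₂)=(-1/2,1/2): CG² = 1/20, CG = −√(1/20)   ← matches the target
  (m₁,m₂)=(-3/2,3/2): CG² = 9/20, CG = +√(9/20)
Pairs with CG² = 1/20: (1/2,-1/2): −√(1/20); (-1/2,1/2): −√(1/20)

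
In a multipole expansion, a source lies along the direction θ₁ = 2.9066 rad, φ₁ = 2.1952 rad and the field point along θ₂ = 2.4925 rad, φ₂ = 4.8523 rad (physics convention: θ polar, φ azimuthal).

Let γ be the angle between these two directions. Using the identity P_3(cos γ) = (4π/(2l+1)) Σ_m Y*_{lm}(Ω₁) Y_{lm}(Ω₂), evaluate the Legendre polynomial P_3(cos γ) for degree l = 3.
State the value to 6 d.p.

-0.288112

Summing Y*_{l m}(θ₁,φ₁)·Y_{l m}(θ₂,φ₂) over m ∈ [−3, 3]; prefactor 4π/(2·3+1) = 1.795196:
  m=-3: (0.00503 + 0.00157j) × (-0.03755 - 0.08415j) = -0.00006 - 0.00048j  (running Σ = -0.00006 - 0.00048j)
  m=-2: (0.01705 + 0.05111j) × (0.28590 - 0.08216j) = 0.00907 + 0.01321j  (running Σ = 0.00902 + 0.01273j)
  m=-1: (-0.16404 + 0.22765j) × (0.05920 + 0.42037j) = -0.10541 - 0.05548j  (running Σ = -0.09639 - 0.04275j)
  m=0: (-0.62747 + 0.00000j) × (-0.05147 + 0.00000j) = 0.03229 + 0.00000j  (running Σ = -0.06410 - 0.04275j)
  m=1: (0.16404 + 0.22765j) × (-0.05920 + 0.42037j) = -0.10541 + 0.05548j  (running Σ = -0.16951 + 0.01273j)
  m=2: (0.01705 - 0.05111j) × (0.28590 + 0.08216j) = 0.00907 - 0.01321j  (running Σ = -0.16043 - 0.00048j)
  m=3: (-0.00503 + 0.00157j) × (0.03755 - 0.08415j) = -0.00006 + 0.00048j  (running Σ = -0.16049 + 0.00000j)
Accumulated sum -0.16049 + 0.00000j; after 4π/(2l+1) scaling, -0.28811 + 0.00000j ⇒ P_3 = -0.288112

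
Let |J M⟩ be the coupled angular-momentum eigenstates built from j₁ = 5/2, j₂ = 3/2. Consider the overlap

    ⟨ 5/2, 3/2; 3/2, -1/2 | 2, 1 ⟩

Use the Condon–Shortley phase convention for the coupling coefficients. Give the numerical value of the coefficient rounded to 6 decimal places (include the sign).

√[5·2!3!1!/7! · 4!1!1!2!3!1!] = √(24/7)
  +(−1)^0/∏(0,2,1,1,2,0)! = 1/4  (running 1/4)
  +(−1)^1/∏(1,1,0,0,3,1)! = -1/6  (running 1/12)
⟨..|..⟩ = √(24/7)·(1/12) = +0.154303

+0.154303  (= +√(1/42))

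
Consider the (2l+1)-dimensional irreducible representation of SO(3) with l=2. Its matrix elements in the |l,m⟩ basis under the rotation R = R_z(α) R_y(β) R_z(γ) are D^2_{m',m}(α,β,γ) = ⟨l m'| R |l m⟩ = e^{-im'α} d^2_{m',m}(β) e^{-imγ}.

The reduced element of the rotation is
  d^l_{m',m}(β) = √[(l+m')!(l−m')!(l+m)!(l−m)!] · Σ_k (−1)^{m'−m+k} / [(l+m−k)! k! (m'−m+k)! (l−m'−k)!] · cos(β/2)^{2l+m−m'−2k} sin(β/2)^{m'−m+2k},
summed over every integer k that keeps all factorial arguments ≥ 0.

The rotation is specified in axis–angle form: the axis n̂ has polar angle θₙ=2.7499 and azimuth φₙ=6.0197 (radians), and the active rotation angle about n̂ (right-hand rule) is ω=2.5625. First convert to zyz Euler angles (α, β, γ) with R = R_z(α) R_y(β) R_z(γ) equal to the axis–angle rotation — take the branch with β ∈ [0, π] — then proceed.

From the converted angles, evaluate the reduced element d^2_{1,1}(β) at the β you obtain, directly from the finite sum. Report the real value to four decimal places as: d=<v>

Axis–angle → zyz. n̂ = (sinθₙcosφₙ, sinθₙsinφₙ, cosθₙ) = (+0.368578, -0.099427, -0.924264), ω = 2.5625.
R = I cosω + sinω [n̂]ₓ + (1−cosω) n̂n̂ᵀ gives
  R = [-0.587409, +0.438499, -0.680198; -0.573135, -0.818800, -0.032900; -0.571373, +0.370520, +0.732289]
β = atan2(√(R₁₃²+R₂₃²), R₃₃) = 0.749118; α = atan2(R₂₃, R₁₃) mod 2π = 3.189923; γ = atan2(R₃₂, −R₃₁) mod 2π = 0.575301
d^2_{1,1}(β=0.7491) via the finite sum:
c=cos(0.749118/2)=0.930669, s=sin(0.749118/2)=0.365862; N=√[6·1·6·1]=6.000000
k∈{0,1} keeps every argument non-negative
  k=0: (−1)^0·6.0000/(6)·0.9307^4·0.3659^0 = +0.750207
  k=1: (−1)^1·6.0000/(2)·0.9307^2·0.3659^2 = -0.347814
d^2_{1,1}(0.7491) = +0.750207 -0.347814 = +0.402393

d=0.4024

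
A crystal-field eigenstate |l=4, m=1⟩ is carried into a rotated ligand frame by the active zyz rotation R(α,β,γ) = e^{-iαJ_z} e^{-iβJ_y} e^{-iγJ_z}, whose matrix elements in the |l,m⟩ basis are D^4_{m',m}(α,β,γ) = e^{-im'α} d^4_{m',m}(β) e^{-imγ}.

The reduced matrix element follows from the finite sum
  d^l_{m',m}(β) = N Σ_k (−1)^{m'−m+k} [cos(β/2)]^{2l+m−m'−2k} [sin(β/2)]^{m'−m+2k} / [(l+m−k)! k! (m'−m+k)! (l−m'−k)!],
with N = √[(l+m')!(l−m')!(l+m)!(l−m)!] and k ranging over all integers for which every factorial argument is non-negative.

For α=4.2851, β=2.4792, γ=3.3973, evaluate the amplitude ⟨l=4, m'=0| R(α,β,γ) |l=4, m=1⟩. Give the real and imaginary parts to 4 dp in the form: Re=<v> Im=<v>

Re=0.3547 Im=-0.0927

First d^4_{0,1}(β=2.4792), then the phase factors e^{-i(0)α} and e^{-i(1)γ}:
c=cos(2.479200/2)=0.325175, s=sin(2.479200/2)=0.945654; N=√[24·24·120·6]=643.987578
k: max(0,(1)−(0))=1 … min(4+(1),4−(0))=4
  k=1: (−1)^0·643.9876/(144)·0.3252^7·0.9457^1 = +0.001626
  k=2: (−1)^1·643.9876/(24)·0.3252^5·0.9457^3 = -0.082498
  k=3: (−1)^2·643.9876/(24)·0.3252^3·0.9457^5 = +0.697714
  k=4: (−1)^3·643.9876/(144)·0.3252^1·0.9457^7 = -0.983462
d^4_{0,1}(2.4792) = +0.001626 -0.082498 +0.697714 -0.983462 = -0.366621
Attach z-rotation phases: D = e^{-i(0)(4.2851)}·(-0.366621)·e^{-i(1)(3.3973)} = +0.354700-0.092729i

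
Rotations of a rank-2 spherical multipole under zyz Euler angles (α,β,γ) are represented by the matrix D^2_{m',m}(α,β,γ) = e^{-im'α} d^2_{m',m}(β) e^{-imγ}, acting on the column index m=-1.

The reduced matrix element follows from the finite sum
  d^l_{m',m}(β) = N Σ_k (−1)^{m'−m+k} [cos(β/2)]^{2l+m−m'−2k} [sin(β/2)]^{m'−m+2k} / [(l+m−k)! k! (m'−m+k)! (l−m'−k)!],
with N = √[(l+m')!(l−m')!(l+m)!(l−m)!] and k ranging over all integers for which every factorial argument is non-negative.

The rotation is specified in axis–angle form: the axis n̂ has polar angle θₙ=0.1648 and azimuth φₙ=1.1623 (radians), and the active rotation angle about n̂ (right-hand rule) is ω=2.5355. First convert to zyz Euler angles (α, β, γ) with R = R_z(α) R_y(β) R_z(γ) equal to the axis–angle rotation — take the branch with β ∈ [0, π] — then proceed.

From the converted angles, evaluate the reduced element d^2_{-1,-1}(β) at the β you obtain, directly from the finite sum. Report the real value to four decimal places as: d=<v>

d=0.8798

Axis–angle → zyz. n̂ = (sinθₙcosφₙ, sinθₙsinφₙ, cosθₙ) = (+0.065168, +0.150556, +0.986451), ω = 2.5355.
R = I cosω + sinω [n̂]ₓ + (1−cosω) n̂n̂ᵀ gives
  R = [-0.814143, -0.544067, +0.202885; +0.579817, -0.780583, +0.233456; +0.031353, +0.307703, +0.950966]
β = atan2(√(R₁₃²+R₂₃²), R₃₃) = 0.314453; α = atan2(R₂₃, R₁₃) mod 2π = 0.855346; γ = atan2(R₃₂, −R₃₁) mod 2π = 1.672339
d^2_{-1,-1}(β=0.3145) via the finite sum:
Half-angle: c=0.987665, s=0.156579. N=√(1·6·1·6)=6.000000
k∈{0,1} keeps every argument non-negative
  k=0: (−1)^0·6.0000/(6)·0.9877^4·0.1566^0 = +0.951567
  k=1: (−1)^1·6.0000/(2)·0.9877^2·0.1566^2 = -0.071748
d^2_{-1,-1}(0.3145) = +0.951567 -0.071748 = +0.879819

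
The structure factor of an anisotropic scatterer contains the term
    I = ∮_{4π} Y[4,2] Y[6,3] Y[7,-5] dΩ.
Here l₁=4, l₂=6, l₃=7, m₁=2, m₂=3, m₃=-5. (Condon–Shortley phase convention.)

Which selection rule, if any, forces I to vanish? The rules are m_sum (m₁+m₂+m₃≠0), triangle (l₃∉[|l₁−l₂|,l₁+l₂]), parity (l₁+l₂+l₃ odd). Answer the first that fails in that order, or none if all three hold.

parity

m₁+m₂+m₃ = 2 + 3 − 5 = 0  ✓
triangle: |4−6|=2 ≤ l₃=7 ≤ 4+6=10  ✓
parity: l₁+l₂+l₃ = 17 is odd  ✗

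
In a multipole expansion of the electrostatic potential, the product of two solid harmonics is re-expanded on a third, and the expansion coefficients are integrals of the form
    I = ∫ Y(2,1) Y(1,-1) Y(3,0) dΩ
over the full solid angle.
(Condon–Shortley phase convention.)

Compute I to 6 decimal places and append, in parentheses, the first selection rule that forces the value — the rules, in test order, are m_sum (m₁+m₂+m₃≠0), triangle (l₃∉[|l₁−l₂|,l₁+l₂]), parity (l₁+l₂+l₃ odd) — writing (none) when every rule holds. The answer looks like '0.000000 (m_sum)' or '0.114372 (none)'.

0.143048 (none)

Rules hold: Σm=0, L=6 even, 1≤3≤3.
N = 5·3·7 = 105
Δ = 0!·4!·2!/7! = 1/105
Racah Σ t=0..0: t=0:+1/4 = 1/4
⇒ 3j(2 1 3; 0 0 0)² = 3/35, sgn -1
Racah Σ t=0..0: t=0:+1/12 = 1/12
⇒ 3j(2 1 3; 1 -1 0)² = 1/35, sgn -1
4πI² = N·(3j₀)²·(3jₘ)² = 9/35
I = +1·√(0.257143/4π) = 0.14304817
No selection rule forces the value: the integral is nonzero (none).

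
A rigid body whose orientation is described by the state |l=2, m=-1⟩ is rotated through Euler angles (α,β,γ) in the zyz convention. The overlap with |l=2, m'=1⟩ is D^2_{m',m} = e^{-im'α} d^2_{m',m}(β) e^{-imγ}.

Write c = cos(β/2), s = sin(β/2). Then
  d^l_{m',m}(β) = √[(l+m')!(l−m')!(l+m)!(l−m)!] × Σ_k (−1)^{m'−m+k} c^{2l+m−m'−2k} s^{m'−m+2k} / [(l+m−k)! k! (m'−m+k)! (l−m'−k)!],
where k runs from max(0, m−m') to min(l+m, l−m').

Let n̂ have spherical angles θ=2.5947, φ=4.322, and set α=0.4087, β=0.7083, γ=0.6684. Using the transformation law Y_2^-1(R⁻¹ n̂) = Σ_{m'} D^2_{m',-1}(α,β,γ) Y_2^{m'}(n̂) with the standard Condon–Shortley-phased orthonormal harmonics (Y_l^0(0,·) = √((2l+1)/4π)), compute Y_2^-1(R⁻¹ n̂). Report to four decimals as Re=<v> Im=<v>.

Re=0.0074 Im=-0.3123

Need the full column D^2_{m',-1} for m'=−2..2 at α=0.4087, β=0.7083, γ=0.6684.
cos(β/2)=0.937942, sin(β/2)=0.346793
d^2_{-2,-1}: single k=1 term ⇒ +0.572306;  D = +0.048585+0.570240i
d^2_{-1,-1}: k∈[0..1] ⇒ +0.773933 -0.317405 = +0.456527;  D = +0.216341+0.402012i
d^2_{0,-1}: k∈[0..1] ⇒ -0.700928 +0.095822 = -0.605107;  D = -0.474896-0.375003i
d^2_{1,-1}: k∈[0..1] ⇒ +0.317405 -0.014464 = +0.302941;  D = +0.292783+0.077793i
d^2_{2,-1}: single k=0 term ⇒ -0.078238;  D = -0.077371+0.011614i
Y_2^{m'}(θ=2.5947,φ=4.322) and Σ D·Y over m':
  (+0.0486+0.5702i)·(-0.0742-0.0735i)  (+0.2163+0.4020i)·(+0.1306-0.3173i)  (-0.4749-0.3750i)·(+0.3749+0.0000i)  (+0.2928+0.0778i)·(-0.1306-0.3173i)  (-0.0774+0.0116i)·(-0.0742+0.0735i)
Y_2^-1(R⁻¹ n̂) = +0.007446-0.312253i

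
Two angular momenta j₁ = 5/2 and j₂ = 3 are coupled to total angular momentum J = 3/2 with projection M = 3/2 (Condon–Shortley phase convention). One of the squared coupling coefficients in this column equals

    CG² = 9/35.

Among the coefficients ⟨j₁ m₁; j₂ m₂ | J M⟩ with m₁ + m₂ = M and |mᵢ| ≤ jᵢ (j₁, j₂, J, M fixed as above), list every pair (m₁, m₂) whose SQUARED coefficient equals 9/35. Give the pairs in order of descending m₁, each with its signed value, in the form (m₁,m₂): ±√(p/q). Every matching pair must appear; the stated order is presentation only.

Admissible pairs with m₁+m₂ = M = 3/2: (-3/2,3), (-1/2,2), (1/2,1), (3/2,0), (5/2,-1)
  (m₁,m₂)=(5/2,-1): CG² = 1/14, CG = +√(1/14)
  (m₁,m₂)=(3/2,0): CG² = 6/35, CG = −√(6/35)
  (m₁,m₂)=(1/2,1): CG² = 9/35, CG = +√(9/35)   ← matches the target
  (m₁,m₂)=(-1/2,2): CG² = 2/7, CG = −√(2/7)
  (m₁,m₂)=(-3/2,3): CG² = 3/14, CG = +√(3/14)
Pairs with CG² = 9/35: (1/2,1): +√(9/35)

(1/2,1): +√(9/35)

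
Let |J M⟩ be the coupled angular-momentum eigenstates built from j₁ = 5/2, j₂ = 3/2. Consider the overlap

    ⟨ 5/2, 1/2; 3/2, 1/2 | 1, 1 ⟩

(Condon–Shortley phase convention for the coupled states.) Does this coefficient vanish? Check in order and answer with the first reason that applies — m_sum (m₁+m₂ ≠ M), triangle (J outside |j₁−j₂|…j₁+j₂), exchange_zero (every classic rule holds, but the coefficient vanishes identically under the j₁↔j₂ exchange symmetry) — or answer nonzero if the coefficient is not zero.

m-sum: m₁+m₂ = 1/2+1/2 = 1, M = 1  ✓
triangle: |j₁−j₂| = 1 ≤ J = 1 ≤ j₁+j₂ = 4  ✓
exchange: j₁≠j₂ or m₁≠m₂ — the exchange symmetry imposes no constraint here
value check: CG = +√(3/20) = +0.387298 ≠ 0

nonzero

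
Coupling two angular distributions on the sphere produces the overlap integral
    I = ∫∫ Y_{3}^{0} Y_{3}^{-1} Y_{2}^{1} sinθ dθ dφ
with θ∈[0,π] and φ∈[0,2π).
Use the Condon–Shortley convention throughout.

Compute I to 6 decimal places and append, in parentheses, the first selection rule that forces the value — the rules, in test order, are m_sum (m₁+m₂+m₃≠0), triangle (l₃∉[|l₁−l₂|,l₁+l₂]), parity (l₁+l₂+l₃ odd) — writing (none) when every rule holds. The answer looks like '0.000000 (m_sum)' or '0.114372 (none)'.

m-sum 0 ✓  L=8 even ✓  0≤2≤6 ✓
Π(2lᵢ+1) = 7×7×5 = 245
triangle coeff Δ(3,3,2) = 1/3780
Σ_t [1,3]: t=1:−1/24 t=2:+1/4 t=3:−1/24 = 1/6
(3j)²=4/105 [(3 3 2; 0 0 0)], sign=+1
Σ_t [1,2]: t=1:−1/12 t=2:+1/8 = 1/24
(3j)²=1/210 [(3 3 2; 0 -1 1)], sign=-1
⇒ 4πI² = 2/45
I = (-1)√(2/45/(4π)) = -0.05947080
No selection rule forces the value: the integral is nonzero (none).

-0.059471 (none)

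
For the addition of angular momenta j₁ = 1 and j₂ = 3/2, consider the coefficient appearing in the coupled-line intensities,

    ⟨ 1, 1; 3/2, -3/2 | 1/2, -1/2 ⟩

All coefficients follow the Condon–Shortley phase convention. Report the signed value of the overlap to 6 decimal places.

+0.707107  (= +√(1/2))

triangle: 2!×0!×1!/4! = 2/24
(j±m)!: 2!×0!×0!×3!×0!×1! = 12
prefactor² = (2J+1)×Δ×N² = 2
  k=0: +1/(0!×2!×0!×0!×0!×1!) = 1/2
Σ = 1/2  ⇒  CG² = 2×(1/2)² = 1/2
CG = +√(1/2) = +0.707107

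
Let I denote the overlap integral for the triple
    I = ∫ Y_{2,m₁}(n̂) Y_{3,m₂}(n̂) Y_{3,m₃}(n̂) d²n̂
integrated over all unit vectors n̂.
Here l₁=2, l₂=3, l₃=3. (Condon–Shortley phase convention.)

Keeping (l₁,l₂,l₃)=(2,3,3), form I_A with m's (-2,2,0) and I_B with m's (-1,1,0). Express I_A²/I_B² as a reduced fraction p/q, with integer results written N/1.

Same 2,3,3: normalisation and zero-m 3j drop out of the ratio.
A: Δ: 2! 2! 4! / 9! → 1/3780; sum: t=2:+1/24 = 1/24; 3j²(2 3 3; -2 2 0) = Δ·Π!·Σ² = 1/21  (sign -1)
B: Δ: 2! 2! 4! / 9! → 1/3780; sum: t=1:−1/12 t=2:+1/8 = 1/24; 3j²(2 3 3; -1 1 0) = Δ·Π!·Σ² = 1/210  (sign -1)
I_A²/I_B² = (1/21)/(1/210) = 10/1

10/1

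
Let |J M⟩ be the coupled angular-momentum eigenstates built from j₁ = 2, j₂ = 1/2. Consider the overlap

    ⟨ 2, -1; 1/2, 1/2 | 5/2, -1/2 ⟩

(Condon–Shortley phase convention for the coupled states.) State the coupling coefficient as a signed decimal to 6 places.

√[6·0!4!1!/6! · 1!3!1!0!2!3!] = √(72/5)
  +(−1)^0/∏(0,0,3,1,1,0)! = 1/6  (running 1/6)
⟨..|..⟩ = √(72/5)·(1/6) = +0.632456

+√(2/5) = +0.632456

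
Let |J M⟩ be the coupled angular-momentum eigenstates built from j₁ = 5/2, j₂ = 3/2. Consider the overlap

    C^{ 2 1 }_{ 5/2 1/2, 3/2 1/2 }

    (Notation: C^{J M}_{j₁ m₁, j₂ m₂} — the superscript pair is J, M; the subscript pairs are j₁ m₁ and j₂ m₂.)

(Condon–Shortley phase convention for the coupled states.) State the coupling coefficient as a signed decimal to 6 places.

triangle: 2!·3!·1!/7! = 12/5040
(j±m)!: 3!·2!·2!·1!·3!·1! = 144
prefactor² = (2J+1)·Δ·N² = 12/7
  k=1: −1/(1!·1!·1!·1!·2!·0!) = -1/2
  k=2: +1/(2!·0!·0!·0!·3!·1!) = 1/12
Σ = -5/12  ⇒  CG² = 12/7·(-5/12)² = 25/84
CG = −√(25/84) = -0.545545

-0.545545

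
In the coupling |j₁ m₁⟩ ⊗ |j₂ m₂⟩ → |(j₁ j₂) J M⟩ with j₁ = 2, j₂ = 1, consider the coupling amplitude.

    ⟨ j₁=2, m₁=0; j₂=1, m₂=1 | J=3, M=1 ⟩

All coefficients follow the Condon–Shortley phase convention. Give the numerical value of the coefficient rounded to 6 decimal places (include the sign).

triangle: 0!·4!·2!/7! = 48/5040
(j±m)!: 2!·2!·2!·0!·4!·2! = 384
prefactor² = (2J+1)·Δ·N² = 128/5
  k=0: +1/(0!·0!·2!·2!·2!·0!) = 1/8
Σ = 1/8  ⇒  CG² = 128/5·(1/8)² = 2/5
CG = +√(2/5) = +0.632456

+0.632456  (= +√(2/5))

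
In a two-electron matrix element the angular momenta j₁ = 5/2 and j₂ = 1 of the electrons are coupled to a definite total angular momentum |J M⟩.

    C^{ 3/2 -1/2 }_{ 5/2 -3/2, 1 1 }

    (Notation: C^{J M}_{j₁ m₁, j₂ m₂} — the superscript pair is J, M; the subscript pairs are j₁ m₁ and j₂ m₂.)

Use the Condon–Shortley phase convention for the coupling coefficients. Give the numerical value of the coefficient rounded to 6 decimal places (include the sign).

+√(2/5) ≈ +0.632456

j₁+j₂−J=2  J+j₁−j₂=3  J−j₁+j₂=0  j₁+j₂+J+1=6
(j₁±m₁, j₂±m₂, J±M) = (1,4,2,0,1,2)
P² = 32/5
sum k=2..2:
  [2] +1/4 = 1/4
S = 1/4
C² = P²·S² = 2/5 ; C = +0.632456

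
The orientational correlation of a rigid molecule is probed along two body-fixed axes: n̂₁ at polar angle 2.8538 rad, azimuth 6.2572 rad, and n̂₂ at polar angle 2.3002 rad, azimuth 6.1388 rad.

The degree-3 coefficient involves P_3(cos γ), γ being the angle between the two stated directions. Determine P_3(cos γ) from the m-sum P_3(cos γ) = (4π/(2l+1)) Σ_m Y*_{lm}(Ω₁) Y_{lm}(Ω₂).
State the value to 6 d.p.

Term-by-term m-sum for l=3 (normalisation 4π/7 = 1.795196):
  m=-3: (+0.009512-0.000743i) × (+0.156947+0.072580i) = +0.001547+0.000574i  (running Σ = +0.001547+0.000574i)
  m=-2: (-0.078842+0.004101i) × (-0.362919-0.107814i) = +0.029055+0.007012i  (running Σ = +0.030602+0.007586i)
  m=-1: (+0.329859-0.008573i) × (+0.291051+0.042318i) = +0.096369+0.011464i  (running Σ = +0.126971+0.019049i)
  m=0: (-0.571518-0.000000i) × (+0.193829+0.000000i) = -0.110777-0.000000i  (running Σ = +0.016194+0.019049i)
  m=1: (-0.329859-0.008573i) × (-0.291051+0.042318i) = +0.096369-0.011464i  (running Σ = +0.112563+0.007586i)
  m=2: (-0.078842-0.004101i) × (-0.362919+0.107814i) = +0.029055-0.007012i  (running Σ = +0.141618+0.000574i)
  m=3: (-0.009512-0.000743i) × (-0.156947+0.072580i) = +0.001547-0.000574i  (running Σ = +0.143165+0.000000i)
Total Σ_m = +0.143165+0.000000i. Multiply by 1.795196: +0.257009+0.000000i. P_3(cos γ) = 0.257009

0.257009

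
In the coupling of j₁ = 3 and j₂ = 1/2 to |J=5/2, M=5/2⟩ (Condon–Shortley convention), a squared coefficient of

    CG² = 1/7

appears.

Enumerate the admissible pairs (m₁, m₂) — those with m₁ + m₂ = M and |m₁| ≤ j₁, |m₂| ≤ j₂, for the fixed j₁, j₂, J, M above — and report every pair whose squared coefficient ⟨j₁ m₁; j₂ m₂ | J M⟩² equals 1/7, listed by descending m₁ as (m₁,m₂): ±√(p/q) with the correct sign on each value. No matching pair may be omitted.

(2,1/2): −√(1/7)

Admissible pairs with m₁+m₂ = M = 5/2: (2,1/2), (3,-1/2)
  (m₁,m₂)=(3,-1/2): CG² = 6/7, CG = +√(6/7)
  (m₁,m₂)=(2,1/2): CG² = 1/7, CG = −√(1/7)   ← matches the target
Pairs with CG² = 1/7: (2,1/2): −√(1/7)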